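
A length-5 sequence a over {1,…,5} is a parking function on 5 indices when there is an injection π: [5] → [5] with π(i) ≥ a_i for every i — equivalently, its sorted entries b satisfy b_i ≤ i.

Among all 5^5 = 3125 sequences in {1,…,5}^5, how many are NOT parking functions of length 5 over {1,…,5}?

#PF = (5−5+1)·(5+1)^(5−1) = 1×1296 = 1296 [KW]
One tuple (4,3,2,4,3) → sorted (2,3,3,4,4): b_1=2>1, not a PF.
Total 3125; non-PF = 3125−1296 = 1829

1829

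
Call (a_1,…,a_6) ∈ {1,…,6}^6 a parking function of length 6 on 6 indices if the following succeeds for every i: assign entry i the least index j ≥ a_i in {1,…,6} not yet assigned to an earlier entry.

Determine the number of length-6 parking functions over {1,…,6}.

Count = (7−6)·7^(6−1) = 1·16807 = 16807 (Konheim–Weiss)
Example (4,1,5,5,1,3) → sorted (1,1,3,4,5,5): b_i ≤ i ∀i, a PF.

16807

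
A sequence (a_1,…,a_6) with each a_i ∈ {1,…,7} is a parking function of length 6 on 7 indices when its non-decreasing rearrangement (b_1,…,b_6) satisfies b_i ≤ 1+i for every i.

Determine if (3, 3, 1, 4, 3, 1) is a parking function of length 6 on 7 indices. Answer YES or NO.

YES

Rearranged: b = (1, 1, 3, 3, 3, 4).
  b_1=1 ≤ 2
  b_2=1 ≤ 3
  b_3=3 ≤ 4
  b_4=3 ≤ 5
  b_5=3 ≤ 6
  b_6=4 ≤ 7
All bounds hold ⇒ YES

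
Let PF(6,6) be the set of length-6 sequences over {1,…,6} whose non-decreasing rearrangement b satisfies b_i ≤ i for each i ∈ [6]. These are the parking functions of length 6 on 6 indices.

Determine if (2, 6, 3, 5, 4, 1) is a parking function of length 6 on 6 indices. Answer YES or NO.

YES

Order a: b = (1, 2, 3, 4, 5, 6).
  b_1=1 ≤ 1
  b_2=2 ≤ 2
  b_3=3 ≤ 3
  b_4=4 ≤ 4
  b_5=5 ≤ 5
  b_6=6 ≤ 6
All bounds hold ⇒ YES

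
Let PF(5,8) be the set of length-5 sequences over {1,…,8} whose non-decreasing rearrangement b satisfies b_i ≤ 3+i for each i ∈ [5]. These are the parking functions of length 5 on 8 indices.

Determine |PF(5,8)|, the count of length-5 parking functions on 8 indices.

26244

Count = 4·9^4 = 4·6561 = 26244 [KW]
One tuple (4,6,2,3,7) → sorted (2,3,4,6,7): b_i ≤ 3+i ∀i, a PF.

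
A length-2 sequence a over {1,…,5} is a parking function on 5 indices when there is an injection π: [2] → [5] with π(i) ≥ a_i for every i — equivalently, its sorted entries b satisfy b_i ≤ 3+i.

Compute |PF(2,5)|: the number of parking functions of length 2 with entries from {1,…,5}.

|PF| = (5−2+1)·(5+1)^(2−1) = 4·6 = 24 (Pollak)
E.g. (3,4) → sorted (3,4): b_i ≤ 3+i ∀i, a PF.

24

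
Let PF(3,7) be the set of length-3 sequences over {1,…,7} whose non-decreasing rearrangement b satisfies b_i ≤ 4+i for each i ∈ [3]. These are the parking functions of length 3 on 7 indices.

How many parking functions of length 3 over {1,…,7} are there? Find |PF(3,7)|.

320

|PF(3,7)| = (7−3+1)·(7+1)^(3−1) = 5·64 = 320 (Konheim–Weiss)
One tuple (1,5,3) → sorted (1,3,5): b_i ≤ 4+i ∀i, a PF.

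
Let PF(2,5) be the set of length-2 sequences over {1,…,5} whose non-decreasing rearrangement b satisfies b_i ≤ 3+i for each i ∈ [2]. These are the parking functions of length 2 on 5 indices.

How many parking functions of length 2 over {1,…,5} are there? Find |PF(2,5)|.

24

|PF(2,5)| = (5+1−2)·(5+1)^{2−1} = 4·6 = 24 [KW]
E.g. (1,2) → sorted (1,2): b_i ≤ 3+i ∀i, a PF.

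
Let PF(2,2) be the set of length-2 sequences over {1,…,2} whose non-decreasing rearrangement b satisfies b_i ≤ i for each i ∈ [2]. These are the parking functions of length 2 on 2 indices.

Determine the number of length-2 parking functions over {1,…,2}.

#PF = 1·3^1 = 1 · 3 = 3 (Pollak)
E.g. (1,2) → sorted (1,2): b_i ≤ i ∀i, a PF.

3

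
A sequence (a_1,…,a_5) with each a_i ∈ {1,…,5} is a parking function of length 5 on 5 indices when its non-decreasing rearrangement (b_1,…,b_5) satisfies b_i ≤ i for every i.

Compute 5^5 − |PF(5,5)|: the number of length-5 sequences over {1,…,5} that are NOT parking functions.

#PF = (5+1−5)·(5+1)^{5−1} = 1×1296 = 1296 [KW]
E.g. (5,1,4,2,4) → sorted (1,2,4,4,5): b_3=4>3, not a PF.
So 3125 − 1296 = 1829 fail.

1829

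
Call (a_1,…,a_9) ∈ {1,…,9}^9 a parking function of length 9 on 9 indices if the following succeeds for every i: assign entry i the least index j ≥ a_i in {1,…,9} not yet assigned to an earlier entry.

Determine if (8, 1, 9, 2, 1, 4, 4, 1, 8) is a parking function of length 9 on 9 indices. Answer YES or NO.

Order a: b = (1, 1, 1, 2, 4, 4, 8, 8, 9).
  b_1=1 ≤ 1
  b_2=1 ≤ 2
  b_3=1 ≤ 3
  b_4=2 ≤ 4
  b_5=4 ≤ 5
  b_6=4 ≤ 6
  b_7=8 > 7
  fails at i=7 ⇒ NO

NO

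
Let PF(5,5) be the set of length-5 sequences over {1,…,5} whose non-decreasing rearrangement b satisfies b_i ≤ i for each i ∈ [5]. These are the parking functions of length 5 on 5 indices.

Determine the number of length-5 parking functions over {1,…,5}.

1296

Count = 1·6^4 = 1·1296 = 1296 [KW]
Check (1,4,3,1,5) → sorted (1,1,3,4,5): b_i ≤ i ∀i, a PF.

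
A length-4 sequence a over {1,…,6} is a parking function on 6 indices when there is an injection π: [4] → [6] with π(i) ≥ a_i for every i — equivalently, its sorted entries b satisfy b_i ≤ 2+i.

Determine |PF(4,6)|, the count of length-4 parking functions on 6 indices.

1029

|PF| = (6−4+1)·(6+1)^(4−1) = 3 · 343 = 1029 [KW]
Check (4,3,5,5) → sorted (3,4,5,5): b_i ≤ 2+i ∀i, a PF.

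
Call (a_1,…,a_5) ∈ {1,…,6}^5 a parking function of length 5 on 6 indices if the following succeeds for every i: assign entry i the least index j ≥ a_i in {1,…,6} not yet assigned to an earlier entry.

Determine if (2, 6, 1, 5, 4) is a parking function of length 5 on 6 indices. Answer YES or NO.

YES

Rearranged: b = (1, 2, 4, 5, 6).
  b_1=1 ≤ 2
  b_2=2 ≤ 3
  b_3=4 ≤ 4
  b_4=5 ≤ 5
  b_5=6 ≤ 6
All bounds hold ⇒ YES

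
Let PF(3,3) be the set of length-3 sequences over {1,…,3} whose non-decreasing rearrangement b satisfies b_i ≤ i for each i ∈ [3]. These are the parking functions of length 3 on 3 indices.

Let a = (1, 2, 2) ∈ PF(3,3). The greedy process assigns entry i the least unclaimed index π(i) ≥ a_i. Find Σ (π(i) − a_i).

Σπ = 3·4/2 = 6 (π permutes [3]); Σa = 1+2+2 = 5; disp = 6−5 = 1.

1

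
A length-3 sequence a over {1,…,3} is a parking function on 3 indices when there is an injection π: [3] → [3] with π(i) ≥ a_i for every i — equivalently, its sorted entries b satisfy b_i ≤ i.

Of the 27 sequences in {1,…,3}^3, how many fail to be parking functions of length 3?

11

Count = (3+1−3)·(3+1)^{3−1} = 1×16 = 16 [KW]
Check (2,3,3) → sorted (2,3,3): b_1=2>1, not a PF.
3^3 − 16 = 27 − 16 = 11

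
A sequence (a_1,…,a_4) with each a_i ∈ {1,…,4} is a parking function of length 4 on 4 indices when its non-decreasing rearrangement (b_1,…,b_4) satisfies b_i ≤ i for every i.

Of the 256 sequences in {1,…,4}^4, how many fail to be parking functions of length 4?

131

Count = (4−4+1)·(4+1)^(4−1) = 1·125 = 125
E.g. (3,3,3,3) → sorted (3,3,3,3): b_1=3>1, not a PF.
Total 256; non-PF = 256−125 = 131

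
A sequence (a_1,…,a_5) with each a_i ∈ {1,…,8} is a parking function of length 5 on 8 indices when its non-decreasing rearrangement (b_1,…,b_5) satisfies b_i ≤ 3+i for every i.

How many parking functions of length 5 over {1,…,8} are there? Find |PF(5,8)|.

26244

|PF| = 4·9^4 = 4·6561 = 26244 [KW]
Check (7,3,5,6,5) → sorted (3,5,5,6,7): b_i ≤ 3+i ∀i, a PF.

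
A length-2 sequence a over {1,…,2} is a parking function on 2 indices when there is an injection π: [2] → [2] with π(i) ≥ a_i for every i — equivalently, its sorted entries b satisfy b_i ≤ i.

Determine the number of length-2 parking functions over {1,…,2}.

3

|PF(2,2)| = (2−2+1)·(2+1)^(2−1) = 1·3 = 3 (Pollak)
One tuple (1,2) → sorted (1,2): b_i ≤ i ∀i, a PF.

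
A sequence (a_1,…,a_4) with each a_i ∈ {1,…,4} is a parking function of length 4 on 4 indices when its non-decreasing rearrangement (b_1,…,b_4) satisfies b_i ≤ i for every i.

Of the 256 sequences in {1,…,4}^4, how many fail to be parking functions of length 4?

#PF = 1·5^3 = 1×125 = 125 [KW]
Example (2,4,4,3) → sorted (2,3,4,4): b_1=2>1, not a PF.
4^4 − 125 = 256 − 125 = 131

131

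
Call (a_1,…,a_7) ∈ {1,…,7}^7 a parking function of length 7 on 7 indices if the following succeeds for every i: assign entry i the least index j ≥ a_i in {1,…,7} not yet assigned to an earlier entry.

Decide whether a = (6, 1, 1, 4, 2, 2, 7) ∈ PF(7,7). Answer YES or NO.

Order a: b = (1, 1, 2, 2, 4, 6, 7).
  b_1=1 ≤ 1
  b_2=1 ≤ 2
  b_3=2 ≤ 3
  b_4=2 ≤ 4
  b_5=4 ≤ 5
  b_6=6 ≤ 6
  b_7=7 ≤ 7
All bounds hold ⇒ YES

YES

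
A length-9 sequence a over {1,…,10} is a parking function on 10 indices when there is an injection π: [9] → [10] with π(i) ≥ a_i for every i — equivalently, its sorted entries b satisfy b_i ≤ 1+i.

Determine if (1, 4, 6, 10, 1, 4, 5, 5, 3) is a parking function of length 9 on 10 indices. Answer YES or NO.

Rearranged: b = (1, 1, 3, 4, 4, 5, 5, 6, 10).
  b_1=1 ≤ 2
  b_2=1 ≤ 3
  b_3=3 ≤ 4
  b_4=4 ≤ 5
  b_5=4 ≤ 6
  b_6=5 ≤ 7
  b_7=5 ≤ 8
  b_8=6 ≤ 9
  b_9=10 ≤ 10
All bounds hold ⇒ YES

YES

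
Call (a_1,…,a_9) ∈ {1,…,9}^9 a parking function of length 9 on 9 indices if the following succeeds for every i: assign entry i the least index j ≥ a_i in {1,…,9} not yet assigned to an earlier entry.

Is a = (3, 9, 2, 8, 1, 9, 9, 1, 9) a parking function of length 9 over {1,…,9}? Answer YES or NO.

NO

Sorted: b = (1, 1, 2, 3, 8, 9, 9, 9, 9).
  b_1=1 ≤ 1
  b_2=1 ≤ 2
  b_3=2 ≤ 3
  b_4=3 ≤ 4
  b_5=8 > 5
  fails at i=5 ⇒ NO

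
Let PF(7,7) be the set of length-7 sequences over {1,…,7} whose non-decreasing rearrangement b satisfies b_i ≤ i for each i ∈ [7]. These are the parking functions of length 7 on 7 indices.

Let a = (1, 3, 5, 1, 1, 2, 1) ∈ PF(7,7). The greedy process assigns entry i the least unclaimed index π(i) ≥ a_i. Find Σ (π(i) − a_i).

14

Σπ(i) = 1+…+7 = 28; Σa = 1+3+5+1+1+2+1 = 14; disp = 28−14 = 14.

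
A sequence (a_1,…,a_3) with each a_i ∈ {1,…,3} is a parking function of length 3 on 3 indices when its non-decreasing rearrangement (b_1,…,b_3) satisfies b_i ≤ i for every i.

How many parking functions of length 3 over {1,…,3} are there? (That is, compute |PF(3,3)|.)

16

Count = (3−3+1)·(3+1)^(3−1) = 1 · 16 = 16
Example (3,1,1) → sorted (1,1,3): b_i ≤ i ∀i, a PF.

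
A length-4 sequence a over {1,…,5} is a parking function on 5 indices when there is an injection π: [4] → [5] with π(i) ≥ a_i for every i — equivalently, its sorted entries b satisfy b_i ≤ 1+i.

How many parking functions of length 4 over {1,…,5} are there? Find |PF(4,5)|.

432

|PF| = (5−4+1)·(5+1)^(4−1) = 2·216 = 432 (Pollak)
Check (1,5,2,2) → sorted (1,2,2,5): b_i ≤ 1+i ∀i, a PF.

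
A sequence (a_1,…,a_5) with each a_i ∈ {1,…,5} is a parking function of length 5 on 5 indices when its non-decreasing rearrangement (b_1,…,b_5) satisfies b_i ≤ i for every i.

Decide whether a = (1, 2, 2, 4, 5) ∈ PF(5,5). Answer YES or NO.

YES

Order a: b = (1, 2, 2, 4, 5).
  b_1=1 ≤ 1
  b_2=2 ≤ 2
  b_3=2 ≤ 3
  b_4=4 ≤ 4
  b_5=5 ≤ 5
All bounds hold ⇒ YES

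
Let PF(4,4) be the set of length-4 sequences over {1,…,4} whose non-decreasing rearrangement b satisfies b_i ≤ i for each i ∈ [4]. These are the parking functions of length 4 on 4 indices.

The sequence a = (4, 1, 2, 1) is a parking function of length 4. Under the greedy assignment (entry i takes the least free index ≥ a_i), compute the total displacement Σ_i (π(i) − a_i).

2

Σπ = 10 ({1..4} each once); Σa = 4+1+2+1 = 8; disp = 10−8 = 2.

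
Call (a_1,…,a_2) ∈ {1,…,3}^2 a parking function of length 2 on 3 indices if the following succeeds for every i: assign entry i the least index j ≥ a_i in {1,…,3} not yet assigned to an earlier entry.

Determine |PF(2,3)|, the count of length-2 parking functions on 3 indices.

|PF(2,3)| = (4−2)·4^(2−1) = 2·4 = 8 (Konheim–Weiss)
Check (3,2) → sorted (2,3): b_i ≤ 1+i ∀i, a PF.

8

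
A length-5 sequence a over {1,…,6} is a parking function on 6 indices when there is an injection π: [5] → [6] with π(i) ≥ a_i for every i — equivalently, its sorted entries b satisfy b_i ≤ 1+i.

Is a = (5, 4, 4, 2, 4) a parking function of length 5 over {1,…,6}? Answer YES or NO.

NO

Rearranged: b = (2, 4, 4, 4, 5).
  b_1=2 ≤ 2
  b_2=4 > 3
  fails at i=2 ⇒ NO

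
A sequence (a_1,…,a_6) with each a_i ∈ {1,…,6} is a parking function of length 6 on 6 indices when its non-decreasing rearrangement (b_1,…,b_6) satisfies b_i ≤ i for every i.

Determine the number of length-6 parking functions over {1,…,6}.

16807

#PF = (6+1−6)·(6+1)^{6−1} = 1×16807 = 16807 (Pollak)
Check (1,1,1,6,3,5) → sorted (1,1,1,3,5,6): b_i ≤ i ∀i, a PF.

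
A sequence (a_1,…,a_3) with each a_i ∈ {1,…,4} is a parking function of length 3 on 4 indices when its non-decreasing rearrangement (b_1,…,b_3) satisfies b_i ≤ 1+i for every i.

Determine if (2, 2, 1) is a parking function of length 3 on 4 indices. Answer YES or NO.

YES

Sorted: b = (1, 2, 2).
  b_1=1 ≤ 2
  b_2=2 ≤ 3
  b_3=2 ≤ 4
All bounds hold ⇒ YES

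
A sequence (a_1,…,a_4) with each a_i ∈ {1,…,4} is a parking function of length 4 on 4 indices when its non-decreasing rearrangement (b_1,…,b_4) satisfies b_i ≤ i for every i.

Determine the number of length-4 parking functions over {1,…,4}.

#PF = (4+1−4)·(4+1)^{4−1} = 1×125 = 125
E.g. (2,2,1,1) → sorted (1,1,2,2): b_i ≤ i ∀i, a PF.

125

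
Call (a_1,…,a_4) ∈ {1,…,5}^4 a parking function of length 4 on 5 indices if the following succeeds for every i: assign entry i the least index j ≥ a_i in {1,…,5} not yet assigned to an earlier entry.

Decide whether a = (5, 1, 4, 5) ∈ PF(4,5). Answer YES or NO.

NO

Rearranged: b = (1, 4, 5, 5).
  b_1=1 ≤ 2
  b_2=4 > 3
  fails at i=2 ⇒ NO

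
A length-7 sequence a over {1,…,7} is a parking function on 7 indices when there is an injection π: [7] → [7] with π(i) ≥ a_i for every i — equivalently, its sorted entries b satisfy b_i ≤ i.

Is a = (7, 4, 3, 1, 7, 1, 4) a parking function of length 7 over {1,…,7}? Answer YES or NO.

Order a: b = (1, 1, 3, 4, 4, 7, 7).
  b_1=1 ≤ 1
  b_2=1 ≤ 2
  b_3=3 ≤ 3
  b_4=4 ≤ 4
  b_5=4 ≤ 5
  b_6=7 > 6
  fails at i=6 ⇒ NO

NO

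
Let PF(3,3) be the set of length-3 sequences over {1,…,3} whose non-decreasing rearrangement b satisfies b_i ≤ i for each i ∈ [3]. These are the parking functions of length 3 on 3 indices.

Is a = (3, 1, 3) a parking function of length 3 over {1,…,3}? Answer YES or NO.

NO

Order a: b = (1, 3, 3).
  b_1=1 ≤ 1
  b_2=3 > 2
  fails at i=2 ⇒ NO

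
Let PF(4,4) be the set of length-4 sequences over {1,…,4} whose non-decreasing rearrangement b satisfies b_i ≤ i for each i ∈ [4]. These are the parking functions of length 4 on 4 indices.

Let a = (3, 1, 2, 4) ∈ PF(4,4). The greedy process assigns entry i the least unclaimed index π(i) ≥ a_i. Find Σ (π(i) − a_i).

0

Σπ = 4·5/2 = 10 (π permutes [4]); Σa = 3+1+2+4 = 10; disp = 10−10 = 0.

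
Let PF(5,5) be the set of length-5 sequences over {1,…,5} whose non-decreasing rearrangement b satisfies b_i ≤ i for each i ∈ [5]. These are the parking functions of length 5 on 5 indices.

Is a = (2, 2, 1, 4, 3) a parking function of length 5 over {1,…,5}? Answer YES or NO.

YES

Sorted: b = (1, 2, 2, 3, 4).
  b_1=1 ≤ 1
  b_2=2 ≤ 2
  b_3=2 ≤ 3
  b_4=3 ≤ 4
  b_5=4 ≤ 5
All bounds hold ⇒ YES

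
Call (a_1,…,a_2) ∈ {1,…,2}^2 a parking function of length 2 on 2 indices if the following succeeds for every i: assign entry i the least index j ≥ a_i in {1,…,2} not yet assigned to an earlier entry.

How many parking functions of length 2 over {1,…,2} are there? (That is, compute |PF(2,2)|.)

#PF = (2+1−2)·(2+1)^{2−1} = 1×3 = 3 [KW]
Example (2,1) → sorted (1,2): b_i ≤ i ∀i, a PF.

3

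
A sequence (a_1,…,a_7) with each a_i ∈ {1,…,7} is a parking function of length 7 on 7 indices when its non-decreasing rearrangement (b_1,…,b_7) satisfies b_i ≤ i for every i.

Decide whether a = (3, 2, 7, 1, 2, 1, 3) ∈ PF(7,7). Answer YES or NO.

YES

Order a: b = (1, 1, 2, 2, 3, 3, 7).
  b_1=1 ≤ 1
  b_2=1 ≤ 2
  b_3=2 ≤ 3
  b_4=2 ≤ 4
  b_5=3 ≤ 5
  b_6=3 ≤ 6
  b_7=7 ≤ 7
All bounds hold ⇒ YES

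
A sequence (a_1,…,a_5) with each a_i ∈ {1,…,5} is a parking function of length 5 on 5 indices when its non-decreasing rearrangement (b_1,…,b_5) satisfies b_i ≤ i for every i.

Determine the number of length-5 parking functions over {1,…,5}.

|PF| = (5−5+1)·(5+1)^(5−1) = 1×1296 = 1296 [KW]
Example (1,5,1,2,1) → sorted (1,1,1,2,5): b_i ≤ i ∀i, a PF.

1296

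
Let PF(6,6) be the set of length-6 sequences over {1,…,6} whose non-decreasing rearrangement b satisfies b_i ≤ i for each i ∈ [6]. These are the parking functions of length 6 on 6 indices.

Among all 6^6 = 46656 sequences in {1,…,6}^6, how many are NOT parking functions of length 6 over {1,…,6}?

|PF| = 1·7^5 = 1 · 16807 = 16807 (Pollak)
One tuple (3,4,4,4,5,6) → sorted (3,4,4,4,5,6): b_1=3>1, not a PF.
6^6 − 16807 = 46656 − 16807 = 29849

29849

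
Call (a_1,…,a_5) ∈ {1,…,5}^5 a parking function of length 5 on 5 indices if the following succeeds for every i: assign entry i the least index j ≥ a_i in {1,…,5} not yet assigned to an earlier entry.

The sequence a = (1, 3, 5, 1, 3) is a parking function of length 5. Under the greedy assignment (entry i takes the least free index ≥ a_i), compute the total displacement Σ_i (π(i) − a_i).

2

Σπ = 5·6/2 = 15 (π permutes [5]); Σa = 1+3+5+1+3 = 13; disp = 15−13 = 2.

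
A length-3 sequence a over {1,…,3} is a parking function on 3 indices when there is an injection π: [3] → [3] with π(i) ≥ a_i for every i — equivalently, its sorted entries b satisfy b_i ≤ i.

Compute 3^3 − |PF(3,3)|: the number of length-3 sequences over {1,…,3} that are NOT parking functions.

|PF| = (3+1−3)·(3+1)^{3−1} = 1×16 = 16
One tuple (3,2,3) → sorted (2,3,3): b_1=2>1, not a PF.
Total 27; non-PF = 27−16 = 11

11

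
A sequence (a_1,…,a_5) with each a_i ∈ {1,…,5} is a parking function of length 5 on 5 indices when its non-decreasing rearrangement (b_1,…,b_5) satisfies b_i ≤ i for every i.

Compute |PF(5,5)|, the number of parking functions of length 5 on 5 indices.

|PF(5,5)| = (6−5)·6^(5−1) = 1·1296 = 1296 (Pollak)
One tuple (1,2,1,3,5) → sorted (1,1,2,3,5): b_i ≤ i ∀i, a PF.

1296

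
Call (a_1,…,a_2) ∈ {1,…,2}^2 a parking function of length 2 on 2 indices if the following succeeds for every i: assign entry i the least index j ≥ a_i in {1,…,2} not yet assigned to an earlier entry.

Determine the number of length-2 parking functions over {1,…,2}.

3

Count = (2−2+1)·(2+1)^(2−1) = 1×3 = 3 (Konheim–Weiss)
One tuple (2,1) → sorted (1,2): b_i ≤ i ∀i, a PF.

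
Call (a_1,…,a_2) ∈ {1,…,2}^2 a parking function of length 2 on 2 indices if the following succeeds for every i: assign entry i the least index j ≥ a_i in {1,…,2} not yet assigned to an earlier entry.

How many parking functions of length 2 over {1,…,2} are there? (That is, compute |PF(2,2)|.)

|PF| = 1·3^1 = 1 · 3 = 3 (Pollak)
One tuple (1,2) → sorted (1,2): b_i ≤ i ∀i, a PF.

3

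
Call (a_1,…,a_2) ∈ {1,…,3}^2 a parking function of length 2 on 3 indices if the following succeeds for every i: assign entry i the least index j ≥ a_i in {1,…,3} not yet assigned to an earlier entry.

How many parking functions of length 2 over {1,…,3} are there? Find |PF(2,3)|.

|PF(2,3)| = (3+1−2)·(3+1)^{2−1} = 2 · 4 = 8 (Pollak)
Example (2,1) → sorted (1,2): b_i ≤ 1+i ∀i, a PF.

8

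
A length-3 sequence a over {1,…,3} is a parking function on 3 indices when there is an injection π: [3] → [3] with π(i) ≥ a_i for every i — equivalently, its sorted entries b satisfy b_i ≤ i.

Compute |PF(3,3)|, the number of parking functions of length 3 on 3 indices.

16

#PF = (3−3+1)·(3+1)^(3−1) = 1×16 = 16 (Konheim–Weiss)
Check (3,1,2) → sorted (1,2,3): b_i ≤ i ∀i, a PF.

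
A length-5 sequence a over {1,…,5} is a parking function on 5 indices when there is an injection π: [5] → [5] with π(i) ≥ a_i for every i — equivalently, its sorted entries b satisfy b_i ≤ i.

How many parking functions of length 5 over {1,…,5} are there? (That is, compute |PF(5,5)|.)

1296

|PF(5,5)| = (6−5)·6^(5−1) = 1×1296 = 1296 (Pollak)
Check (3,2,2,1,5) → sorted (1,2,2,3,5): b_i ≤ i ∀i, a PF.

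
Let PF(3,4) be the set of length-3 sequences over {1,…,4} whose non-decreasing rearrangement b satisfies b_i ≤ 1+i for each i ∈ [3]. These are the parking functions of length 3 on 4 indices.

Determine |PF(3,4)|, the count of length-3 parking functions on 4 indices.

Count = (4+1−3)·(4+1)^{3−1} = 2·25 = 50 (Pollak)
One tuple (4,1,2) → sorted (1,2,4): b_i ≤ 1+i ∀i, a PF.

50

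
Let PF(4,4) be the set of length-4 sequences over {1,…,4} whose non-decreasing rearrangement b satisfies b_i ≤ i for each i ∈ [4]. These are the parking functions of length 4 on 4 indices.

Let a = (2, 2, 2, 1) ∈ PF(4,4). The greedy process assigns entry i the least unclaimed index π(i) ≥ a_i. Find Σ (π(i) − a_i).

Σπ = 10 ({1..4} each once); Σa = 2+2+2+1 = 7; disp = 10−7 = 3.

3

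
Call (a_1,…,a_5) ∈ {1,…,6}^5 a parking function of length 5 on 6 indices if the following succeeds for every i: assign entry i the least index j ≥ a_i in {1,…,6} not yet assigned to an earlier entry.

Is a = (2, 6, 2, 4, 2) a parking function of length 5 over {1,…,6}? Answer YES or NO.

Order a: b = (2, 2, 2, 4, 6).
  b_1=2 ≤ 2
  b_2=2 ≤ 3
  b_3=2 ≤ 4
  b_4=4 ≤ 5
  b_5=6 ≤ 6
All bounds hold ⇒ YES

YES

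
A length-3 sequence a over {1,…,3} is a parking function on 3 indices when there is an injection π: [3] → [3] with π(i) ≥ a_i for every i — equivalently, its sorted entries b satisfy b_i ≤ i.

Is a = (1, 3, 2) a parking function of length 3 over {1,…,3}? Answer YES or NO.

Order a: b = (1, 2, 3).
  b_1=1 ≤ 1
  b_2=2 ≤ 2
  b_3=3 ≤ 3
All bounds hold ⇒ YES

YES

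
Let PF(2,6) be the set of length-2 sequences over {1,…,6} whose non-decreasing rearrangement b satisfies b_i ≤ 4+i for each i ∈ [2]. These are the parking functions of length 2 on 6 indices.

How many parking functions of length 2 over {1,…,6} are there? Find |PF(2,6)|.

35

|PF(2,6)| = (6−2+1)·(6+1)^(2−1) = 5·7 = 35 (Pollak)
Check (3,1) → sorted (1,3): b_i ≤ 4+i ∀i, a PF.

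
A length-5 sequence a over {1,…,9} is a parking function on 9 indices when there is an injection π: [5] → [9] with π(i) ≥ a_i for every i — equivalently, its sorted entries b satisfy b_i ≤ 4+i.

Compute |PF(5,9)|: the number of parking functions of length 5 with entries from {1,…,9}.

#PF = (9+1−5)·(9+1)^{5−1} = 5×10000 = 50000
Example (7,9,1,1,5) → sorted (1,1,5,7,9): b_i ≤ 4+i ∀i, a PF.

50000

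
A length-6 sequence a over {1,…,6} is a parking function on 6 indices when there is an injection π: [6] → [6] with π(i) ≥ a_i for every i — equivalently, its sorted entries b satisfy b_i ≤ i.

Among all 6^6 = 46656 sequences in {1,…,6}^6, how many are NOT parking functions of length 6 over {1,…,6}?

29849

#PF = (7−6)·7^(6−1) = 1 · 16807 = 16807 (Konheim–Weiss)
E.g. (5,5,6,3,4,6) → sorted (3,4,5,5,6,6): b_1=3>1, not a PF.
So 46656 − 16807 = 29849 fail.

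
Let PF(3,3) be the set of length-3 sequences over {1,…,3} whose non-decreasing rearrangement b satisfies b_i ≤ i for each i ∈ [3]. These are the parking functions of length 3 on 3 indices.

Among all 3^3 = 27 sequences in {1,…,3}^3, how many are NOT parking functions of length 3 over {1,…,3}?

11

#PF = (3+1−3)·(3+1)^{3−1} = 1×16 = 16 (Pollak)
One tuple (3,3,3) → sorted (3,3,3): b_1=3>1, not a PF.
Total 27; non-PF = 27−16 = 11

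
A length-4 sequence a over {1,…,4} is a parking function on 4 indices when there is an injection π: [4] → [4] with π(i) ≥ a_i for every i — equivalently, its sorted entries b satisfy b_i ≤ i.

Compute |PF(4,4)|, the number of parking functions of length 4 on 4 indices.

|PF(4,4)| = (4+1−4)·(4+1)^{4−1} = 1 · 125 = 125 (Pollak)
Example (1,4,2,1) → sorted (1,1,2,4): b_i ≤ i ∀i, a PF.

125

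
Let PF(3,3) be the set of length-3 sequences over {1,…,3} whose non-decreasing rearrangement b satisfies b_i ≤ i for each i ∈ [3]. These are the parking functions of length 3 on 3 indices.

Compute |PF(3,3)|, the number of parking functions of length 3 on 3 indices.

|PF| = (3−3+1)·(3+1)^(3−1) = 1 · 16 = 16 [KW]
E.g. (1,3,1) → sorted (1,1,3): b_i ≤ i ∀i, a PF.

16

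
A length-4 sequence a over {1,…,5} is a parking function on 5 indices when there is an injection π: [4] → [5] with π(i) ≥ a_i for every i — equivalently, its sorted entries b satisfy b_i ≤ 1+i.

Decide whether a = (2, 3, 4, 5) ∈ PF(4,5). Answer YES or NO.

YES

Sorted: b = (2, 3, 4, 5).
  b_1=2 ≤ 2
  b_2=3 ≤ 3
  b_3=4 ≤ 4
  b_4=5 ≤ 5
All bounds hold ⇒ YES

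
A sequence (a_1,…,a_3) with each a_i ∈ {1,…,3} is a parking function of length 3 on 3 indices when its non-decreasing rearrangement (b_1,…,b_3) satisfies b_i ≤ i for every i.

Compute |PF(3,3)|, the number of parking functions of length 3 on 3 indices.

#PF = (4−3)·4^(3−1) = 1·16 = 16 [KW]
One tuple (1,2,1) → sorted (1,1,2): b_i ≤ i ∀i, a PF.

16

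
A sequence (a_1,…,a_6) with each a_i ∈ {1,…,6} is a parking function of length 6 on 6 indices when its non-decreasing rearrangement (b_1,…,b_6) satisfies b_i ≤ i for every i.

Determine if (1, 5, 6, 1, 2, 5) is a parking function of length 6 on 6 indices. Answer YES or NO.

NO

Order a: b = (1, 1, 2, 5, 5, 6).
  b_1=1 ≤ 1
  b_2=1 ≤ 2
  b_3=2 ≤ 3
  b_4=5 > 4
  fails at i=4 ⇒ NO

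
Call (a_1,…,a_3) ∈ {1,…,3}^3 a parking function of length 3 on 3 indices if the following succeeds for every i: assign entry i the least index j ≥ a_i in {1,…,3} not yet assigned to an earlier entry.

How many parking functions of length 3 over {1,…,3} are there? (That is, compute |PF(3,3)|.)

|PF| = (3+1−3)·(3+1)^{3−1} = 1·16 = 16 [KW]
Example (1,2,3) → sorted (1,2,3): b_i ≤ i ∀i, a PF.

16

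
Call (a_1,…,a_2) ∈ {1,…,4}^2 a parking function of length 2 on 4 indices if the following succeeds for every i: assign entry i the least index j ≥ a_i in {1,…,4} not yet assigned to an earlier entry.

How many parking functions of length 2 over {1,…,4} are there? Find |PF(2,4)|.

15

|PF| = (4−2+1)·(4+1)^(2−1) = 3×5 = 15
Check (2,1) → sorted (1,2): b_i ≤ 2+i ∀i, a PF.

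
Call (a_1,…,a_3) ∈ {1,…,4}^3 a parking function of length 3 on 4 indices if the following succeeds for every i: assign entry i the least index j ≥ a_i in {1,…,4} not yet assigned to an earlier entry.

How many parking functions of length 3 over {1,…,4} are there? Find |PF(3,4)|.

50

#PF = 2·5^2 = 2 · 25 = 50
Example (3,4,1) → sorted (1,3,4): b_i ≤ 1+i ∀i, a PF.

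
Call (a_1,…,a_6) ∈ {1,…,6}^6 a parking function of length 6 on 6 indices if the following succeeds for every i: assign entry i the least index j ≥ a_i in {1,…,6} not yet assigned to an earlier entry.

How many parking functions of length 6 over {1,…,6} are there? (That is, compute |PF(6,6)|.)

#PF = (7−6)·7^(6−1) = 1×16807 = 16807 (Konheim–Weiss)
Example (4,3,1,4,6,1) → sorted (1,1,3,4,4,6): b_i ≤ i ∀i, a PF.

16807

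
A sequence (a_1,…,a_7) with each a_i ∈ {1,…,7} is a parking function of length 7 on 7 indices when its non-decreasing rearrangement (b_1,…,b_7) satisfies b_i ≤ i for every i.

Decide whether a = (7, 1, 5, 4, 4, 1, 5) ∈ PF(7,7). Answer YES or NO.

Rearranged: b = (1, 1, 4, 4, 5, 5, 7).
  b_1=1 ≤ 1
  b_2=1 ≤ 2
  b_3=4 > 3
  fails at i=3 ⇒ NO

NO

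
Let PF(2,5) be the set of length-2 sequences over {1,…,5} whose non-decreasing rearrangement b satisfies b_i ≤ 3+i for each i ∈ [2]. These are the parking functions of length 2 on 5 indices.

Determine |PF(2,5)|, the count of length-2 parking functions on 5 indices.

24

#PF = (5−2+1)·(5+1)^(2−1) = 4×6 = 24 [KW]
Example (4,2) → sorted (2,4): b_i ≤ 3+i ∀i, a PF.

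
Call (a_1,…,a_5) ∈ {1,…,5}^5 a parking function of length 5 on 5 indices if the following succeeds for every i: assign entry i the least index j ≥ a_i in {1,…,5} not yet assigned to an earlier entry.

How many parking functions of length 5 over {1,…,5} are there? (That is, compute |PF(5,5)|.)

#PF = (5−5+1)·(5+1)^(5−1) = 1 · 1296 = 1296 [KW]
Example (2,4,4,2,1) → sorted (1,2,2,4,4): b_i ≤ i ∀i, a PF.

1296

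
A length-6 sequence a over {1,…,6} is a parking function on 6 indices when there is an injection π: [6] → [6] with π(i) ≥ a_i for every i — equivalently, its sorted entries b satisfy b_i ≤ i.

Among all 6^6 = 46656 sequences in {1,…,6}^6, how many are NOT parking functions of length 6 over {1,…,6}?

29849

|PF(6,6)| = 1·7^5 = 1·16807 = 16807 [KW]
One tuple (6,1,5,5,5,6) → sorted (1,5,5,5,6,6): b_2=5>2, not a PF.
So 46656 − 16807 = 29849 fail.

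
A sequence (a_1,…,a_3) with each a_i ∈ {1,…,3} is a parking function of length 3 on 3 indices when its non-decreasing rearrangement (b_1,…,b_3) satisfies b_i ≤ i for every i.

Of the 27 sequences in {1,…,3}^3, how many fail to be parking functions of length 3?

|PF(3,3)| = (3−3+1)·(3+1)^(3−1) = 1·16 = 16 (Pollak)
One tuple (3,2,2) → sorted (2,2,3): b_1=2>1, not a PF.
Total 27; non-PF = 27−16 = 11

11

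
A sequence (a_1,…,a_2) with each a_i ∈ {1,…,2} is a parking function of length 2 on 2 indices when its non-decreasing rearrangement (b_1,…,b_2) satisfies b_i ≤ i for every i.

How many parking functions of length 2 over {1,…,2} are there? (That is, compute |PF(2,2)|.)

3

|PF| = 1·3^1 = 1×3 = 3
E.g. (1,1) → sorted (1,1): b_i ≤ i ∀i, a PF.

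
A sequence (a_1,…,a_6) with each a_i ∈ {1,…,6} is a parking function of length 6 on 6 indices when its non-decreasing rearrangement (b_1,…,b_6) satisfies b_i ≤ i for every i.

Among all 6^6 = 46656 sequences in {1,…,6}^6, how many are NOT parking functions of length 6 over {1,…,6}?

|PF| = 1·7^5 = 1×16807 = 16807 (Konheim–Weiss)
E.g. (2,3,3,5,3,5) → sorted (2,3,3,3,5,5): b_1=2>1, not a PF.
6^6 − 16807 = 46656 − 16807 = 29849

29849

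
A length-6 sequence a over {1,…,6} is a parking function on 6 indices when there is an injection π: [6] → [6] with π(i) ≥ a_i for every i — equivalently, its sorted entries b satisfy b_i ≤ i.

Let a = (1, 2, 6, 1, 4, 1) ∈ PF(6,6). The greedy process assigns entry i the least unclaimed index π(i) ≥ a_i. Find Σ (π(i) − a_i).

6

Σπ = 6·7/2 = 21 (π permutes [6]); Σa = 1+2+6+1+4+1 = 15; disp = 21−15 = 6.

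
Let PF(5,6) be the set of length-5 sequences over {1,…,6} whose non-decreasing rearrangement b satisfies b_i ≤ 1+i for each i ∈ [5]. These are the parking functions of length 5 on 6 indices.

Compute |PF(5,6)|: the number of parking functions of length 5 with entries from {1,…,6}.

Count = (7−5)·7^(5−1) = 2·2401 = 4802 (Konheim–Weiss)
One tuple (5,3,2,6,2) → sorted (2,2,3,5,6): b_i ≤ 1+i ∀i, a PF.

4802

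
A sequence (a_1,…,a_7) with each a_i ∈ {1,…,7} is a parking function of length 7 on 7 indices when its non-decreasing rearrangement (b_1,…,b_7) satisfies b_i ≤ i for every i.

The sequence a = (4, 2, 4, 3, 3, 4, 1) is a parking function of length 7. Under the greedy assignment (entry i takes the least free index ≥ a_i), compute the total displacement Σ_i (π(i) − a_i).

Σπ = 28 ({1..7} each once); Σa = 4+2+4+3+3+4+1 = 21; disp = 28−21 = 7.

7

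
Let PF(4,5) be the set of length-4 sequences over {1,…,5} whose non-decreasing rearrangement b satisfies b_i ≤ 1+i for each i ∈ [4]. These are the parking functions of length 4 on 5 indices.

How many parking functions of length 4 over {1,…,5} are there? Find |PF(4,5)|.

#PF = (6−4)·6^(4−1) = 2·216 = 432
E.g. (5,2,3,1) → sorted (1,2,3,5): b_i ≤ 1+i ∀i, a PF.

432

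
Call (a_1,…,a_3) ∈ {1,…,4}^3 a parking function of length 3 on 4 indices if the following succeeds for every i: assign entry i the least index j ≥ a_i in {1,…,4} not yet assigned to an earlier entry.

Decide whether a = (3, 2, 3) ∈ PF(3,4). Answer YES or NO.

Order a: b = (2, 3, 3).
  b_1=2 ≤ 2
  b_2=3 ≤ 3
  b_3=3 ≤ 4
All bounds hold ⇒ YES

YES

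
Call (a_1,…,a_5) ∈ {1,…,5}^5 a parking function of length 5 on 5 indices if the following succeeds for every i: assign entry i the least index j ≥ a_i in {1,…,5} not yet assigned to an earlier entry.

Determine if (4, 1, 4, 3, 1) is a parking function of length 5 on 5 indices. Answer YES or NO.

YES

Order a: b = (1, 1, 3, 4, 4).
  b_1=1 ≤ 1
  b_2=1 ≤ 2
  b_3=3 ≤ 3
  b_4=4 ≤ 4
  b_5=4 ≤ 5
All bounds hold ⇒ YES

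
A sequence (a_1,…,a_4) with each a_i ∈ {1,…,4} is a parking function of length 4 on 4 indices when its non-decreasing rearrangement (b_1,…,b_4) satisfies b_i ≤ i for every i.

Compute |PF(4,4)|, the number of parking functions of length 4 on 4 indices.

125

#PF = (4+1−4)·(4+1)^{4−1} = 1×125 = 125 [KW]
One tuple (1,4,2,3) → sorted (1,2,3,4): b_i ≤ i ∀i, a PF.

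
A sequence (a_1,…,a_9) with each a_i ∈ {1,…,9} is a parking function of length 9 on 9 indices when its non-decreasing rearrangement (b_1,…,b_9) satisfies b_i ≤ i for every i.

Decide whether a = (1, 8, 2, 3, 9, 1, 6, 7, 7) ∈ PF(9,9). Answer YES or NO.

NO

Rearranged: b = (1, 1, 2, 3, 6, 7, 7, 8, 9).
  b_1=1 ≤ 1
  b_2=1 ≤ 2
  b_3=2 ≤ 3
  b_4=3 ≤ 4
  b_5=6 > 5
  fails at i=5 ⇒ NO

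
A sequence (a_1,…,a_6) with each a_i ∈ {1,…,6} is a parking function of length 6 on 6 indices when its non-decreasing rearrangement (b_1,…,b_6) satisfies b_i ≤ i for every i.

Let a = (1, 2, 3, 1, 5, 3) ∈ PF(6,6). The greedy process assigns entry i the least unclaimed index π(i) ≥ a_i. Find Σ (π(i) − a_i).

Σπ = 6·7/2 = 21 (π permutes [6]); Σa = 1+2+3+1+5+3 = 15; disp = 21−15 = 6.

6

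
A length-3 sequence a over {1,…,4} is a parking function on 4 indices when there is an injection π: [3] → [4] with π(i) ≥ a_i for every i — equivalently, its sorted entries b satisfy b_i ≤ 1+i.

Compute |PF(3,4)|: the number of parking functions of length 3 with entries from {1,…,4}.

50

|PF| = (4−3+1)·(4+1)^(3−1) = 2·25 = 50 [KW]
One tuple (1,2,4) → sorted (1,2,4): b_i ≤ 1+i ∀i, a PF.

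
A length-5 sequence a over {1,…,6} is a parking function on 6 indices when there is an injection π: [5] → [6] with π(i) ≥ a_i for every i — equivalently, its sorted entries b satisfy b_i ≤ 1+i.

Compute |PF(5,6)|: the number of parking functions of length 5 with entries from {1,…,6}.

4802

#PF = 2·7^4 = 2·2401 = 4802 (Pollak)
One tuple (6,1,5,3,1) → sorted (1,1,3,5,6): b_i ≤ 1+i ∀i, a PF.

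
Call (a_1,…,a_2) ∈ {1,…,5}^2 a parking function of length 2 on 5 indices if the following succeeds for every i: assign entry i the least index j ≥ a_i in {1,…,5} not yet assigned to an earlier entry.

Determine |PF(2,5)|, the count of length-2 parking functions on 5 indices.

|PF(2,5)| = (6−2)·6^(2−1) = 4·6 = 24
Example (5,3) → sorted (3,5): b_i ≤ 3+i ∀i, a PF.

24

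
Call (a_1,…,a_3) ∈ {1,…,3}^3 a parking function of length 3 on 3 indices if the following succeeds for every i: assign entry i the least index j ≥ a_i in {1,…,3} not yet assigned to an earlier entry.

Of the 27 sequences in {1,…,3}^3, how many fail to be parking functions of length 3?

#PF = (3+1−3)·(3+1)^{3−1} = 1·16 = 16
Example (3,3,3) → sorted (3,3,3): b_1=3>1, not a PF.
So 27 − 16 = 11 fail.

11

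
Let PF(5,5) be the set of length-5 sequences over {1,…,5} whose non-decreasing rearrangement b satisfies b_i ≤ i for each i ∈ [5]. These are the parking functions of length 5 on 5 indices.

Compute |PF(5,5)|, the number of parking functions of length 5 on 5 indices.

1296

|PF| = 1·6^4 = 1 · 1296 = 1296
Example (4,3,1,5,2) → sorted (1,2,3,4,5): b_i ≤ i ∀i, a PF.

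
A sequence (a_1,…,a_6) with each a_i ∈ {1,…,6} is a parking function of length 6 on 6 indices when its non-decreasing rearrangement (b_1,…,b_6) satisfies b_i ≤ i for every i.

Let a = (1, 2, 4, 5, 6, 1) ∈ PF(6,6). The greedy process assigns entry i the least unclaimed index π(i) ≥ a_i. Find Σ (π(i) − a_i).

2

Σπ(i) = 1+…+6 = 21; Σa = 1+2+4+5+6+1 = 19; disp = 21−19 = 2.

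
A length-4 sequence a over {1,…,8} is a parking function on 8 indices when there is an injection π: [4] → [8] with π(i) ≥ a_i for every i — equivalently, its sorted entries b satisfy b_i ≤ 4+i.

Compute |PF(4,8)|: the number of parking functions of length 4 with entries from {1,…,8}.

3645

|PF| = (8−4+1)·(8+1)^(4−1) = 5×729 = 3645 (Konheim–Weiss)
Example (7,6,8,5) → sorted (5,6,7,8): b_i ≤ 4+i ∀i, a PF.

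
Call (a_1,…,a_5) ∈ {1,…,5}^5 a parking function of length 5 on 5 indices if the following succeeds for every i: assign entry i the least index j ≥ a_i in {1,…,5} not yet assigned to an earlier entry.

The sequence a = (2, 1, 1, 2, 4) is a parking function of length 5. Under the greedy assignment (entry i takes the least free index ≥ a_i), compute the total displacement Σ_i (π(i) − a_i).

5

Σπ(i) = 1+…+5 = 15; Σa = 2+1+1+2+4 = 10; disp = 15−10 = 5.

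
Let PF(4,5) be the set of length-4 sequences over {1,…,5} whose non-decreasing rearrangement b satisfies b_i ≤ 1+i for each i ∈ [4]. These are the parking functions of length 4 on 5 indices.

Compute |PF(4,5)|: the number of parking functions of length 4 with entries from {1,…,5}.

Count = (5+1−4)·(5+1)^{4−1} = 2×216 = 432 (Pollak)
One tuple (1,4,2,2) → sorted (1,2,2,4): b_i ≤ 1+i ∀i, a PF.

432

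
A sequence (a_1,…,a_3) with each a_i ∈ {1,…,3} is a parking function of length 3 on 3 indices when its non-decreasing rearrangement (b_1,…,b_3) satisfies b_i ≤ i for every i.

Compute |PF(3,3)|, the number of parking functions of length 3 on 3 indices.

|PF(3,3)| = (3−3+1)·(3+1)^(3−1) = 1·16 = 16 (Konheim–Weiss)
One tuple (3,2,1) → sorted (1,2,3): b_i ≤ i ∀i, a PF.

16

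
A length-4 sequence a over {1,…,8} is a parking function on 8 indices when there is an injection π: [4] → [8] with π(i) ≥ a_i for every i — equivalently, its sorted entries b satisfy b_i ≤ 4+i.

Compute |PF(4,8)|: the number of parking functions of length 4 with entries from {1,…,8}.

3645

|PF(4,8)| = (8−4+1)·(8+1)^(4−1) = 5·729 = 3645 [KW]
Check (8,5,4,4) → sorted (4,4,5,8): b_i ≤ 4+i ∀i, a PF.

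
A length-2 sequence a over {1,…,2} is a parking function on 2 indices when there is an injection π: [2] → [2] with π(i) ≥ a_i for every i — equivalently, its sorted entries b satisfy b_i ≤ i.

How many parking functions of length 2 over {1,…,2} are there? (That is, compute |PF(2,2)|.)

3

|PF(2,2)| = 1·3^1 = 1 · 3 = 3 [KW]
E.g. (2,1) → sorted (1,2): b_i ≤ i ∀i, a PF.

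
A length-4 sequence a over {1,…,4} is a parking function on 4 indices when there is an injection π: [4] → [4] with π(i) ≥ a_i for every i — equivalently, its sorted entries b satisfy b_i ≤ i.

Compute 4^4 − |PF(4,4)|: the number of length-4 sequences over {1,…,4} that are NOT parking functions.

131

|PF| = (4+1−4)·(4+1)^{4−1} = 1×125 = 125
E.g. (3,3,2,2) → sorted (2,2,3,3): b_1=2>1, not a PF.
4^4 − 125 = 256 − 125 = 131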